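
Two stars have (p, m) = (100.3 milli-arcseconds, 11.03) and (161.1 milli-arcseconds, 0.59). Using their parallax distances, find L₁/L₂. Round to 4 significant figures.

d₁ = 1/p₁ = 1/0.1003″ = 9.9701 pc; d₂ = 1/p₂ = 1/0.1611″ = 6.2073 pc.
M₁ = m₁ − 5 log₁₀ d₁ + 5 = 11.03 − 4.9935 + 5 = 11.0365.
M₂ = 0.59 − 3.9645 + 5 = 1.6255.
L₁/L₂ = 10^(0.4(M₂ − M₁)) = 10^(0.4 × (-9.4110)) = 10^(-3.76440) = 0.00017203.

L₁/L₂ = 0.0001720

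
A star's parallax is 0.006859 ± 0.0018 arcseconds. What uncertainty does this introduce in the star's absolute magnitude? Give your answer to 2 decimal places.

σ_M = 0.57 mag

M = m − 5 log₁₀ d + 5 = m + 5 log₁₀ p + 5, so ∂M/∂p = 5/(p ln 10).
σ_M = (5/ln 10) · (σ_p/p) = 2.1715 × 0.0018/0.006859 = 2.1715 × 0.26243 = 0.56987.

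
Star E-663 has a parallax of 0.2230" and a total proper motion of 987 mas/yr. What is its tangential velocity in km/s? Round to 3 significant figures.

d = 1/p = 1/0.2230″ = 4.4843 pc.
μ = 987 mas/yr = 0.987 ″/yr.
v_t = 4.74 × μ × d = 4.74 × 0.987 × 4.4843 = 20.979 km/s.

21.0 km/s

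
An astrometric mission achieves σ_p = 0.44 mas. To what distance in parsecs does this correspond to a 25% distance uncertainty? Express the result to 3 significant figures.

σ_d/d = σ_p/p, so the condition is σ_p/p ≤ 0.25, i.e. p ≥ σ_p/0.25.
p_min = 0.44/0.25 = 1.76 mas = 0.00176 arcsec.
d_max = 1/p_min = 1/0.00176 = 568.18 pc.

568 pc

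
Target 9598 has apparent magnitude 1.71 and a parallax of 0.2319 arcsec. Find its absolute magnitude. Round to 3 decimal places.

d = 1/p = 1/0.2319″ = 4.3122 pc.
m − M = 5 log₁₀(4.3122) − 5 = 3.1735 − 5 = -1.8265.
M = m − (m − M) = 1.71 − (-1.8265) = 3.537.

M = 3.537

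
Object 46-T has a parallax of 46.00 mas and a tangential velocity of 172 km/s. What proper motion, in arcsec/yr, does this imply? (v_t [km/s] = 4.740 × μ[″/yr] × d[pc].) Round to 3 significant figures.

d = 1/p = 1/0.04600″ = 21.739 pc.
μ = v_t / (4.74 d) = 172 / (4.74 × 21.739) = 172 / 103.04 = 1.6693 ″/yr.

1.67 arcsec/yr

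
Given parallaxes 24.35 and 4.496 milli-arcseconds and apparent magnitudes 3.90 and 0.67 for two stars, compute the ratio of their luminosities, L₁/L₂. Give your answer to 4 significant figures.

L₁/L₂ = 0.001740

d₁ = 1/p₁ = 1/0.02435″ = 41.068 pc; d₂ = 1/p₂ = 1/0.004496″ = 222.42 pc.
M₁ = m₁ − 5 log₁₀ d₁ + 5 = 3.90 − 8.0675 + 5 = 0.8325.
M₂ = 0.67 − 11.7359 + 5 = -6.0659.
L₁/L₂ = 10^(0.4(M₂ − M₁)) = 10^(0.4 × (-6.8984)) = 10^(-2.75936) = 0.0017404.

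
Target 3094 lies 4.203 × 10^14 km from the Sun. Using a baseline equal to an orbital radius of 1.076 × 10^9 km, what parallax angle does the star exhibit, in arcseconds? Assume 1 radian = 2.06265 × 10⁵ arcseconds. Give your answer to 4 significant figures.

θ ≈ B/d = (1.076 × 10^9) / (4.203 × 10^14) = 2.5601 × 10^-6 rad.
In arcseconds: 2.5601 × 10^-6 × 206265 = 0.52806″.

0.5281 arcsec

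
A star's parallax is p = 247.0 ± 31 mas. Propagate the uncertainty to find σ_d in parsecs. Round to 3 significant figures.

d = 1/p, so σ_d = σ_p / p².
σ_d = 0.0310 / (0.2470)² = 0.0310 / 0.061009 = 0.50812 pc.

0.508 pc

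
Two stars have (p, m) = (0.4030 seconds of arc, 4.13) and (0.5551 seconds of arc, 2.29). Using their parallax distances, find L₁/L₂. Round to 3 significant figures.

d₁ = 1/p₁ = 1/0.4030″ = 2.4814 pc; d₂ = 1/p₂ = 1/0.5551″ = 1.8015 pc.
M₁ = m₁ − 5 log₁₀ d₁ + 5 = 4.13 − 1.9735 + 5 = 7.1565.
M₂ = 2.29 − 1.2782 + 5 = 6.0118.
L₁/L₂ = 10^(0.4(M₂ − M₁)) = 10^(0.4 × (-1.1447)) = 10^(-0.45788) = 0.34843.

L₁/L₂ = 0.348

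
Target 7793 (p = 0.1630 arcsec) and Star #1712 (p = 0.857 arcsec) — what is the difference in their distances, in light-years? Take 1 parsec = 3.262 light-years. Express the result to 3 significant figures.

16.2 ly

d_A = 1/0.1630″ = 6.135 pc; d_B = 1/0.8570″ = 1.1669 pc.
|d_B − d_A| = |1.1669 − 6.135| = 4.9681 pc = 4.9681 × 3.262 ly = 16.206 ly.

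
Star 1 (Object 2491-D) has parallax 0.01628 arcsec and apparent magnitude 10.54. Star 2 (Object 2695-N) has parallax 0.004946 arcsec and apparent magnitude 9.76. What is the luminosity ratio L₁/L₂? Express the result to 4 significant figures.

d₁ = 1/p₁ = 1/0.01628″ = 61.425 pc; d₂ = 1/p₂ = 1/0.004946″ = 202.18 pc.
M₁ = m₁ − 5 log₁₀ d₁ + 5 = 10.54 − 8.9417 + 5 = 6.5983.
M₂ = 9.76 − 11.5287 + 5 = 3.2313.
L₁/L₂ = 10^(0.4(M₂ − M₁)) = 10^(0.4 × (-3.3670)) = 10^(-1.34680) = 0.044999.

L₁/L₂ = 0.04500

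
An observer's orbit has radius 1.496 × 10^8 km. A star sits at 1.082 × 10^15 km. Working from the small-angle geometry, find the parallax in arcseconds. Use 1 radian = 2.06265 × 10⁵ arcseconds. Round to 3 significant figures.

θ ≈ B/d = (1.496 × 10^8) / (1.082 × 10^15) = 1.3826 × 10^-7 rad.
In arcseconds: 1.3826 × 10^-7 × 206265 = 0.028518″.

0.0285 arcsec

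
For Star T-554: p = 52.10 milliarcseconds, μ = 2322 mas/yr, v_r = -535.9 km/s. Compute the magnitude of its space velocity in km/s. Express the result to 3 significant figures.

576 km/s

d = 1/p = 1/0.05210″ = 19.194 pc.
μ = 2322 mas/yr = 2.322 ″/yr.
v_t = 4.740 μ d = 4.740 × 2.322 × 19.194 = 211.25 km/s.
v = √(v_r² + v_t²) = √((-535.9)² + 211.25²) = √331815 = 576.03 km/s.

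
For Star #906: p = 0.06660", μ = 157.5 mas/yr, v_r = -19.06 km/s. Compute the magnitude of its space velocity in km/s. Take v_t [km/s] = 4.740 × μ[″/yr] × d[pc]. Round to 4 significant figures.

d = 1/p = 1/0.06660″ = 15.015 pc.
μ = 157.5 mas/yr = 0.1575 ″/yr.
v_t = 4.740 μ d = 4.740 × 0.1575 × 15.015 = 11.209 km/s.
v = √(v_r² + v_t²) = √((-19.06)² + 11.209²) = √488.925 = 22.112 km/s.

22.11 km/s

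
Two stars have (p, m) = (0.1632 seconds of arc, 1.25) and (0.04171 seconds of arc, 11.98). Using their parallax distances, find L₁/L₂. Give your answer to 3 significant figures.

d₁ = 1/p₁ = 1/0.1632″ = 6.1275 pc; d₂ = 1/p₂ = 1/0.04171″ = 23.975 pc.
M₁ = m₁ − 5 log₁₀ d₁ + 5 = 1.25 − 3.9364 + 5 = 2.3136.
M₂ = 11.98 − 6.8988 + 5 = 10.0812.
L₁/L₂ = 10^(0.4(M₂ − M₁)) = 10^(0.4 × 7.7676) = 10^3.10704 = 1279.5.

L₁/L₂ = 1280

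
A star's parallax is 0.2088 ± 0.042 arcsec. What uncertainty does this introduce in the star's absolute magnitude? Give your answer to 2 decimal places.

σ_M = 0.44 mag

M = m − 5 log₁₀ d + 5 = m + 5 log₁₀ p + 5, so ∂M/∂p = 5/(p ln 10).
σ_M = (5/ln 10) · (σ_p/p) = 2.1715 × 0.042/0.2088 = 2.1715 × 0.20115 = 0.4368.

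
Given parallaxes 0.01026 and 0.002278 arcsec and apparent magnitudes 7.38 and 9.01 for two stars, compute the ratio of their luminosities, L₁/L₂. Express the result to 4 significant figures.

d₁ = 1/p₁ = 1/0.01026″ = 97.466 pc; d₂ = 1/p₂ = 1/0.002278″ = 438.98 pc.
M₁ = m₁ − 5 log₁₀ d₁ + 5 = 7.38 − 9.9443 + 5 = 2.4357.
M₂ = 9.01 − 13.2122 + 5 = 0.7978.
L₁/L₂ = 10^(0.4(M₂ − M₁)) = 10^(0.4 × (-1.6379)) = 10^(-0.65516) = 0.22123.

L₁/L₂ = 0.2212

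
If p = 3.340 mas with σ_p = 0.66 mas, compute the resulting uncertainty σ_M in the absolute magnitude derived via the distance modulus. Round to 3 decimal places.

σ_M = 0.429 mag

M = m − 5 log₁₀ d + 5 = m + 5 log₁₀ p + 5, so ∂M/∂p = 5/(p ln 10).
σ_M = (5/ln 10) · (σ_p/p) = 2.1715 × 0.66/3.340 = 2.1715 × 0.1976 = 0.42909.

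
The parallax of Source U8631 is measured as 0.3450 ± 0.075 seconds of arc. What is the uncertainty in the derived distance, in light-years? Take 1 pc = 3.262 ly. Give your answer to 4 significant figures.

d = 1/p, so σ_d = σ_p / p².
σ_d = 0.0750 / (0.3450)² = 0.0750 / 0.11903 = 0.63009 pc = 0.63009 × 3.262 ly = 2.0554 ly.

2.055 ly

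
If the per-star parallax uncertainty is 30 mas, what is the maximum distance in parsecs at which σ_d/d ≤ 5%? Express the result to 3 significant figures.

σ_d/d = σ_p/p, so the condition is σ_p/p ≤ 0.05, i.e. p ≥ σ_p/0.05.
p_min = 30/0.05 = 600 mas = 0.6 arcsec.
d_max = 1/p_min = 1/0.6 = 1.6667 pc.

1.67 pc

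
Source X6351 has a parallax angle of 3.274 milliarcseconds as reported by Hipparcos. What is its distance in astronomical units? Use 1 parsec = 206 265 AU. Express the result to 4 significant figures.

6.300 × 10^7 AU

p = 3.274 milliarcseconds = 0.003274 arcsec.
d = 1/p = 1/0.003274 = 305.44 pc.
In AU: 305.44 × 206265 = 6.3002 × 10^7 AU.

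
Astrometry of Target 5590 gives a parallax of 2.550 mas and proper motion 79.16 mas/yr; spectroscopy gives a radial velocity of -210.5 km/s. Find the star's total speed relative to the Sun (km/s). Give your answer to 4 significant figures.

d = 1/p = 1/0.002550″ = 392.16 pc.
μ = 79.16 mas/yr = 0.07916 ″/yr.
v_t = 4.740 μ d = 4.740 × 0.07916 × 392.16 = 147.15 km/s.
v = √(v_r² + v_t²) = √((-210.5)² + 147.15²) = √65963.4 = 256.83 km/s.

256.8 km/s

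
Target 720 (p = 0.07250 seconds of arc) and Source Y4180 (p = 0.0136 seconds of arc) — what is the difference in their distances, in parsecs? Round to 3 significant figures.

59.7 pc

d_A = 1/0.07250″ = 13.793 pc; d_B = 1/0.01360″ = 73.529 pc.
|d_B − d_A| = |73.529 − 13.793| = 59.736 pc.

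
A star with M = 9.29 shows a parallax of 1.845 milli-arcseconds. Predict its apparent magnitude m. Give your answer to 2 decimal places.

d = 1/p = 1/0.001845″ = 542.01 pc.
m − M = 5 log₁₀ d − 5 = 5 log₁₀(542.01) − 5 = 13.6700 − 5 = 8.6700.
m = M + (m − M) = 9.29 + 8.6700 = 17.96.

m = 17.96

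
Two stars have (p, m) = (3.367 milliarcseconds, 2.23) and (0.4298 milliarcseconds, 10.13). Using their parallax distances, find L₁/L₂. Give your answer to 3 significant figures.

L₁/L₂ = 23.6

d₁ = 1/p₁ = 1/0.003367″ = 297 pc; d₂ = 1/p₂ = 1/0.0004298″ = 2326.7 pc.
M₁ = m₁ − 5 log₁₀ d₁ + 5 = 2.23 − 12.3638 + 5 = -5.1338.
M₂ = 10.13 − 16.8337 + 5 = -1.7037.
L₁/L₂ = 10^(0.4(M₂ − M₁)) = 10^(0.4 × 3.4301) = 10^1.37204 = 23.553.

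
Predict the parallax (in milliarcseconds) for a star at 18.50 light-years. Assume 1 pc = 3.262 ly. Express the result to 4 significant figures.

176.3 mas

d = 18.50 ly ÷ 3.262 = 5.6714 pc.
p = 1/d = 1/5.6714 = 0.17632 arcsec.
= 0.17632 × 1000 = 176.32 mas.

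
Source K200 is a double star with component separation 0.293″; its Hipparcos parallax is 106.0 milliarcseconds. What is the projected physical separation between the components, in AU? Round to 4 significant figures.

d = 1/p = 1/0.1060″ = 9.434 pc.
At distance d (pc), an angle of θ arcsec spans θ·d AU: s = 0.293 × 9.434 = 2.7642 AU.

2.764 AU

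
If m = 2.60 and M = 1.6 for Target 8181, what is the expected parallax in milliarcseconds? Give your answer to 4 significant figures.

m − M = 2.60 − 1.6 = 1.00.
d = 10^((m−M)/5 + 1) = 10^1.200 = 15.849 pc.
p = 1/d = 1/15.849 = 0.063095 arcsec = 63.095 mas.

63.10 mas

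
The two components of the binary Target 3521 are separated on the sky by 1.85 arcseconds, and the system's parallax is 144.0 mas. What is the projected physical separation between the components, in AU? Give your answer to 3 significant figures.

12.8 AU

d = 1/p = 1/0.1440″ = 6.9444 pc.
At distance d (pc), an angle of θ arcsec spans θ·d AU: s = 1.85 × 6.9444 = 12.847 AU.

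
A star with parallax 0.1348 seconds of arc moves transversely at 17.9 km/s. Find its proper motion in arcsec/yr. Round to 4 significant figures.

0.5091 arcsec/yr

d = 1/p = 1/0.1348″ = 7.4184 pc.
μ = v_t / (4.74 d) = 17.9 / (4.74 × 7.4184) = 17.9 / 35.163 = 0.50906 ″/yr.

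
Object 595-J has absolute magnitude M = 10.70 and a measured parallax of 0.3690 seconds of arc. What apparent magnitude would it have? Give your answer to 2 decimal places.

d = 1/p = 1/0.3690″ = 2.71 pc.
m − M = 5 log₁₀ d − 5 = 5 log₁₀(2.71) − 5 = 2.1648 − 5 = -2.8352.
m = M + (m − M) = 10.70 + (-2.8352) = 7.86.

m = 7.86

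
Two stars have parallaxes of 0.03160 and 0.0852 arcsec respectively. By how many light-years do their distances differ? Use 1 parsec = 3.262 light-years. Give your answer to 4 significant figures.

64.94 ly

d_A = 1/0.03160″ = 31.646 pc; d_B = 1/0.08520″ = 11.737 pc.
|d_B − d_A| = |11.737 − 31.646| = 19.909 pc = 19.909 × 3.262 ly = 64.943 ly.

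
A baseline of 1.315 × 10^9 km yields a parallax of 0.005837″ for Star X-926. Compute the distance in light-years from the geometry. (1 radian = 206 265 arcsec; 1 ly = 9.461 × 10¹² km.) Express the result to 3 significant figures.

4910 ly

θ = 0.005837″ = 0.005837/206265 = 2.8299 × 10^-8 rad.
d = B/θ = (1.315 × 10^9) / (2.8299 × 10^-8) = 4.6468 × 10^16 km = (4.6468 × 10^16) / (9.461 × 10^12) ly = 4911.5 ly.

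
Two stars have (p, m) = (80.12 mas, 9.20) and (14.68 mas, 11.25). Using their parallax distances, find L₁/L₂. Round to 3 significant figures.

L₁/L₂ = 0.222

d₁ = 1/p₁ = 1/0.08012″ = 12.481 pc; d₂ = 1/p₂ = 1/0.01468″ = 68.12 pc.
M₁ = m₁ − 5 log₁₀ d₁ + 5 = 9.20 − 5.4812 + 5 = 8.7188.
M₂ = 11.25 − 9.1664 + 5 = 7.0836.
L₁/L₂ = 10^(0.4(M₂ − M₁)) = 10^(0.4 × (-1.6352)) = 10^(-0.65408) = 0.22178.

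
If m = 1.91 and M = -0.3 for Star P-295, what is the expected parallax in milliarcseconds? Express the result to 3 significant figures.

m − M = 1.91 − (-0.3) = 2.21.
d = 10^((m−M)/5 + 1) = 10^1.442 = 27.669 pc.
p = 1/d = 1/27.669 = 0.036142 arcsec = 36.142 mas.

36.1 mas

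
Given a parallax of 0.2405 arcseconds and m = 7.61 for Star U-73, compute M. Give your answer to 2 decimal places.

M = 9.52

d = 1/p = 1/0.2405″ = 4.158 pc.
m − M = 5 log₁₀(4.158) − 5 = 3.0944 − 5 = -1.9056.
M = m − (m − M) = 7.61 − (-1.9056) = 9.52.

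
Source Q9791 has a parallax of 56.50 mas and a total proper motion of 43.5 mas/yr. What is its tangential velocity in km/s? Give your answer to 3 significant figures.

3.65 km/s

d = 1/p = 1/0.05650″ = 17.699 pc.
μ = 43.5 mas/yr = 0.0435 ″/yr.
v_t = 4.74 × μ × d = 4.74 × 0.0435 × 17.699 = 3.6494 km/s.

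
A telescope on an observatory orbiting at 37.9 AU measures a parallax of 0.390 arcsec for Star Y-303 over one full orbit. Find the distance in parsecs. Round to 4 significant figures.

97.18 pc

With baseline B (in AU) and parallax p (in arcsec), d = B/p parsecs.
d = 37.9 / 0.390 = 97.179 pc.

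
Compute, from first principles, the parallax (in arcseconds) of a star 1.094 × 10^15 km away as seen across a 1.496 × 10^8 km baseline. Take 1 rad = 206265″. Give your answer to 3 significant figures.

0.0282 arcsec

θ ≈ B/d = (1.496 × 10^8) / (1.094 × 10^15) = 1.3675 × 10^-7 rad.
In arcseconds: 1.3675 × 10^-7 × 206265 = 0.028207″.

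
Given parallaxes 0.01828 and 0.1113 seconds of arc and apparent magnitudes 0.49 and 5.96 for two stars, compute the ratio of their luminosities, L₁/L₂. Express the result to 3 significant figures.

L₁/L₂ = 5720

d₁ = 1/p₁ = 1/0.01828″ = 54.705 pc; d₂ = 1/p₂ = 1/0.1113″ = 8.9847 pc.
M₁ = m₁ − 5 log₁₀ d₁ + 5 = 0.49 − 8.6901 + 5 = -3.2001.
M₂ = 5.96 − 4.7675 + 5 = 6.1925.
L₁/L₂ = 10^(0.4(M₂ − M₁)) = 10^(0.4 × 9.3926) = 10^3.75704 = 5715.3.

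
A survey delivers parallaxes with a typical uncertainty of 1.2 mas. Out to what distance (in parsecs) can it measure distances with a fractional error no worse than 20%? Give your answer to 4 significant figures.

166.7 pc

σ_d/d = σ_p/p, so the condition is σ_p/p ≤ 0.20, i.e. p ≥ σ_p/0.20.
p_min = 1.2/0.20 = 6 mas = 0.006 arcsec.
d_max = 1/p_min = 1/0.006 = 166.67 pc.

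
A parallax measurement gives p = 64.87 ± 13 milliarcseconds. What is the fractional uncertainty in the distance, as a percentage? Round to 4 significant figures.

For d = 1/p, |σ_d/d| = |σ_p/p|.
σ_p/p = 13 / 64.87 = 0.2004 = 20.04%.

20.04%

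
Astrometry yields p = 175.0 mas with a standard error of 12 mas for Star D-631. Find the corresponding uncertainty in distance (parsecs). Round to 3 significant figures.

0.392 pc

d = 1/p, so σ_d = σ_p / p².
σ_d = 0.0120 / (0.1750)² = 0.0120 / 0.030625 = 0.39184 pc.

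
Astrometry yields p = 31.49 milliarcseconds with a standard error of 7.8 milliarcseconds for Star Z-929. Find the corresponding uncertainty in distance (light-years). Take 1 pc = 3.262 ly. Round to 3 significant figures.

25.7 ly

d = 1/p, so σ_d = σ_p / p².
σ_d = 0.00780 / (0.03149)² = 0.00780 / 0.00099162 = 7.8659 pc = 7.8659 × 3.262 ly = 25.659 ly.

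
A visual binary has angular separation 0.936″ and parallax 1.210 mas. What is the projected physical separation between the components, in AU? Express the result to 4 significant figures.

d = 1/p = 1/0.001210″ = 826.45 pc.
At distance d (pc), an angle of θ arcsec spans θ·d AU: s = 0.936 × 826.45 = 773.56 AU.

773.6 AU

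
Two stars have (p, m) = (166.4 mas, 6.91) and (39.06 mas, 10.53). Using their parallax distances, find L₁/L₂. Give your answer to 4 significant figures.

d₁ = 1/p₁ = 1/0.1664″ = 6.0096 pc; d₂ = 1/p₂ = 1/0.03906″ = 25.602 pc.
M₁ = m₁ − 5 log₁₀ d₁ + 5 = 6.91 − 3.8942 + 5 = 8.0158.
M₂ = 10.53 − 7.0414 + 5 = 8.4886.
L₁/L₂ = 10^(0.4(M₂ − M₁)) = 10^(0.4 × 0.4728) = 10^0.18912 = 1.5457.

L₁/L₂ = 1.546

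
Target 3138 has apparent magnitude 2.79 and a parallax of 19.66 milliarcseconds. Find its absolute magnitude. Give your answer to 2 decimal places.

d = 1/p = 1/0.01966″ = 50.865 pc.
m − M = 5 log₁₀(50.865) − 5 = 8.5321 − 5 = 3.5321.
M = m − (m − M) = 2.79 − 3.5321 = -0.74.

M = -0.74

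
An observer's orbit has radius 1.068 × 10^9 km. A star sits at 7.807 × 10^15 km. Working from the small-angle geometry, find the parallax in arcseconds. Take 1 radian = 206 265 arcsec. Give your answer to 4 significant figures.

θ ≈ B/d = (1.068 × 10^9) / (7.807 × 10^15) = 1.3680 × 10^-7 rad.
In arcseconds: 1.3680 × 10^-7 × 206265 = 0.028217″.

0.02822 arcsec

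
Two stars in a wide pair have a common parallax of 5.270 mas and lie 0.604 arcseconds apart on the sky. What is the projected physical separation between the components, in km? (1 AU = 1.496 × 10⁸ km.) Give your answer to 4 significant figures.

d = 1/p = 1/0.005270″ = 189.75 pc.
At distance d (pc), an angle of θ arcsec spans θ·d AU: s = 0.604 × 189.75 = 114.61 AU.
= 114.61 × 1.496 × 10⁸ km = 1.7146 × 10^10 km.

1.715 × 10^10 km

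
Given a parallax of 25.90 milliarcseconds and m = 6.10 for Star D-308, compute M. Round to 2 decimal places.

M = 3.17

d = 1/p = 1/0.02590″ = 38.61 pc.
m − M = 5 log₁₀(38.61) − 5 = 7.9335 − 5 = 2.9335.
M = m − (m − M) = 6.10 − 2.9335 = 3.17.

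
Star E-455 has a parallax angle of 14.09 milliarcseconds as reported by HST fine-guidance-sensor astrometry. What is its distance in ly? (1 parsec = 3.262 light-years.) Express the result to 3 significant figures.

p = 14.09 milliarcseconds = 0.01409 arcsec.
d = 1/p = 1/0.01409 = 70.972 pc.
In light-years: 70.972 × 3.262 = 231.51 ly.

232 ly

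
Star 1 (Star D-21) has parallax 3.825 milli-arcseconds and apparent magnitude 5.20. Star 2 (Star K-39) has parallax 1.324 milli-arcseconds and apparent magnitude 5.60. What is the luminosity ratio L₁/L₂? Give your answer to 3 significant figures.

L₁/L₂ = 0.173

d₁ = 1/p₁ = 1/0.003825″ = 261.44 pc; d₂ = 1/p₂ = 1/0.001324″ = 755.29 pc.
M₁ = m₁ − 5 log₁₀ d₁ + 5 = 5.20 − 12.0869 + 5 = -1.8869.
M₂ = 5.60 − 14.3906 + 5 = -3.7906.
L₁/L₂ = 10^(0.4(M₂ − M₁)) = 10^(0.4 × (-1.9037)) = 10^(-0.76148) = 0.17319.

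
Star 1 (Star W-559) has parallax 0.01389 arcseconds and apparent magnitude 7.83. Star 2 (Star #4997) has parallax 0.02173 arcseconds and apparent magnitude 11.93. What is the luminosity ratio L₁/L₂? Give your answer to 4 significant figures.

d₁ = 1/p₁ = 1/0.01389″ = 71.994 pc; d₂ = 1/p₂ = 1/0.02173″ = 46.019 pc.
M₁ = m₁ − 5 log₁₀ d₁ + 5 = 7.83 − 9.2865 + 5 = 3.5435.
M₂ = 11.93 − 8.3147 + 5 = 8.6153.
L₁/L₂ = 10^(0.4(M₂ − M₁)) = 10^(0.4 × 5.0718) = 10^2.02872 = 106.84.

L₁/L₂ = 106.8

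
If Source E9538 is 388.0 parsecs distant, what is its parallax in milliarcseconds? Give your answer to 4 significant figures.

2.577 mas

p = 1/d = 1/388 = 0.0025773 arcsec.
= 0.0025773 × 1000 = 2.5773 mas.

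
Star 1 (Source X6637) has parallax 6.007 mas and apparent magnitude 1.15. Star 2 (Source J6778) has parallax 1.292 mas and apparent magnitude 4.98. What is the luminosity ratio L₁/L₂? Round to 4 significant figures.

d₁ = 1/p₁ = 1/0.006007″ = 166.47 pc; d₂ = 1/p₂ = 1/0.001292″ = 773.99 pc.
M₁ = m₁ − 5 log₁₀ d₁ + 5 = 1.15 − 11.1067 + 5 = -4.9567.
M₂ = 4.98 − 14.4437 + 5 = -4.4637.
L₁/L₂ = 10^(0.4(M₂ − M₁)) = 10^(0.4 × 0.4930) = 10^0.19720 = 1.5747.

L₁/L₂ = 1.575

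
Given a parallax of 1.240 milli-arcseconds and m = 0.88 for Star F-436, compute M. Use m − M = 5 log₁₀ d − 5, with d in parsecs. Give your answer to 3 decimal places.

d = 1/p = 1/0.001240″ = 806.45 pc.
m − M = 5 log₁₀(806.45) − 5 = 14.5329 − 5 = 9.5329.
M = m − (m − M) = 0.88 − 9.5329 = -8.653.

M = -8.653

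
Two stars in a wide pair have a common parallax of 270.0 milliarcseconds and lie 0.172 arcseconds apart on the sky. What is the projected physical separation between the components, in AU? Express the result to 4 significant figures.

d = 1/p = 1/0.2700″ = 3.7037 pc.
At distance d (pc), an angle of θ arcsec spans θ·d AU: s = 0.172 × 3.7037 = 0.63704 AU.

0.6370 AU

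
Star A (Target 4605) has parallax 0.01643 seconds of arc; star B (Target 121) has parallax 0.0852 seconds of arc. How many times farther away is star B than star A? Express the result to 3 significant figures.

Since d = 1/p, d_B/d_A = p_A/p_B.
= 0.01643 / 0.0852 = 0.19284.

0.193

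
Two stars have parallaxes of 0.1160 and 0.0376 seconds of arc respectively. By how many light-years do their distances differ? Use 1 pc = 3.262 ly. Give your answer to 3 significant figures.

58.6 ly

d_A = 1/0.1160″ = 8.6207 pc; d_B = 1/0.03760″ = 26.596 pc.
|d_B − d_A| = |26.596 − 8.6207| = 17.975 pc = 17.975 × 3.262 ly = 58.634 ly.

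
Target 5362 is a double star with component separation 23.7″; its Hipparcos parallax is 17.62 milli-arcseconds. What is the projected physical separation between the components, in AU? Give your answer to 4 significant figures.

1345 AU

d = 1/p = 1/0.01762″ = 56.754 pc.
At distance d (pc), an angle of θ arcsec spans θ·d AU: s = 23.7 × 56.754 = 1345.1 AU.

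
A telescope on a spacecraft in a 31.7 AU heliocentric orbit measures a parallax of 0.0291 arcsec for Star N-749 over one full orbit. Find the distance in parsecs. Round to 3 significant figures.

With baseline B (in AU) and parallax p (in arcsec), d = B/p parsecs.
d = 31.7 / 0.0291 = 1089.3 pc.

1090 pc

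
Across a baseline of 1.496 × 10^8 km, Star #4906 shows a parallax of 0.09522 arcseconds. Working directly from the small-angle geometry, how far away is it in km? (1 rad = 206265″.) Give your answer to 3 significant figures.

3.24 × 10^14 km

θ = 0.09522″ = 0.09522/206265 = 4.6164 × 10^-7 rad.
d = B/θ = (1.496 × 10^8) / (4.6164 × 10^-7) = 3.2406 × 10^14 km.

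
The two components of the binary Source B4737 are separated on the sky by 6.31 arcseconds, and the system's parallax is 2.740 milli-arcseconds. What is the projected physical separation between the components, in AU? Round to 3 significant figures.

d = 1/p = 1/0.002740″ = 364.96 pc.
At distance d (pc), an angle of θ arcsec spans θ·d AU: s = 6.31 × 364.96 = 2302.9 AU.

2300 AU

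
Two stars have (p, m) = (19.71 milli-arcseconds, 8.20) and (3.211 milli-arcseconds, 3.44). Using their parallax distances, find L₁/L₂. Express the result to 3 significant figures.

L₁/L₂ = 0.000331

d₁ = 1/p₁ = 1/0.01971″ = 50.736 pc; d₂ = 1/p₂ = 1/0.003211″ = 311.43 pc.
M₁ = m₁ − 5 log₁₀ d₁ + 5 = 8.20 − 8.5266 + 5 = 4.6734.
M₂ = 3.44 − 12.4668 + 5 = -4.0268.
L₁/L₂ = 10^(0.4(M₂ − M₁)) = 10^(0.4 × (-8.7002)) = 10^(-3.48008) = 0.00033107.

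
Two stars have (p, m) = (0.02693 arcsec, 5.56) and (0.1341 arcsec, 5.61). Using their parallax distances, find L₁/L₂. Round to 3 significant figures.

d₁ = 1/p₁ = 1/0.02693″ = 37.133 pc; d₂ = 1/p₂ = 1/0.1341″ = 7.4571 pc.
M₁ = m₁ − 5 log₁₀ d₁ + 5 = 5.56 − 7.8488 + 5 = 2.7112.
M₂ = 5.61 − 4.3628 + 5 = 6.2472.
L₁/L₂ = 10^(0.4(M₂ − M₁)) = 10^(0.4 × 3.5360) = 10^1.41440 = 25.966.

L₁/L₂ = 26.0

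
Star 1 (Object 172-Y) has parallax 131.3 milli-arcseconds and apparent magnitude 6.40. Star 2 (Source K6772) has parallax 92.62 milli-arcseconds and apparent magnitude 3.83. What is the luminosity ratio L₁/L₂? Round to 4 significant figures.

L₁/L₂ = 0.04665

d₁ = 1/p₁ = 1/0.1313″ = 7.6161 pc; d₂ = 1/p₂ = 1/0.09262″ = 10.797 pc.
M₁ = m₁ − 5 log₁₀ d₁ + 5 = 6.40 − 4.4087 + 5 = 6.9913.
M₂ = 3.83 − 5.1665 + 5 = 3.6635.
L₁/L₂ = 10^(0.4(M₂ − M₁)) = 10^(0.4 × (-3.3278)) = 10^(-1.33112) = 0.046653.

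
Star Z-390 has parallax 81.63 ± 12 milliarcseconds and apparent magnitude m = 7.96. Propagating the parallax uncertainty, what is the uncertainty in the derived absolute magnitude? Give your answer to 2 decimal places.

M = m − 5 log₁₀ d + 5 = m + 5 log₁₀ p + 5, so ∂M/∂p = 5/(p ln 10).
σ_M = (5/ln 10) · (σ_p/p) = 2.1715 × 12/81.63 = 2.1715 × 0.147 = 0.31921.

σ_M = 0.32 mag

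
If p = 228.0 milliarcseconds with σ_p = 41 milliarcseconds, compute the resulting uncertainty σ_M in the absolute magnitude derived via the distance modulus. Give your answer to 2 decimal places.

M = m − 5 log₁₀ d + 5 = m + 5 log₁₀ p + 5, so ∂M/∂p = 5/(p ln 10).
σ_M = (5/ln 10) · (σ_p/p) = 2.1715 × 41/228.0 = 2.1715 × 0.17982 = 0.39048.

σ_M = 0.39 mag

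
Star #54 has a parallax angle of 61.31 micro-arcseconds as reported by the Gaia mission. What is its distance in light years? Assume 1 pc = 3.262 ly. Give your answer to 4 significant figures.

p = 61.31 micro-arcseconds = 0.00006131 arcsec.
d = 1/p = 1/0.00006131 = 16311 pc.
In light-years: 16311 × 3.262 = 53206 ly.

53210 light years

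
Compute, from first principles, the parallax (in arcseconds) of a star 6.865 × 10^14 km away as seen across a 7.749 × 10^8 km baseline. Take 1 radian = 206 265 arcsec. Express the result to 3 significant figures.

0.233 arcsec

θ ≈ B/d = (7.749 × 10^8) / (6.865 × 10^14) = 1.1288 × 10^-6 rad.
In arcseconds: 1.1288 × 10^-6 × 206265 = 0.23283″.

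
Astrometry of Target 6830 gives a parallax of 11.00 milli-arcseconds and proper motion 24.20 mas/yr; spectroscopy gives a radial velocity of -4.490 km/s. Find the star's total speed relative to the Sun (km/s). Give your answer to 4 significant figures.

d = 1/p = 1/0.01100″ = 90.909 pc.
μ = 24.20 mas/yr = 0.02420 ″/yr.
v_t = 4.740 μ d = 4.740 × 0.02420 × 90.909 = 10.428 km/s.
v = √(v_r² + v_t²) = √((-4.490)² + 10.428²) = √128.903 = 11.354 km/s.

11.35 km/s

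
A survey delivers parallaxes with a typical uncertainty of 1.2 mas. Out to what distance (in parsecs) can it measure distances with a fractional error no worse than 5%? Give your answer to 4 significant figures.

41.67 pc

σ_d/d = σ_p/p, so the condition is σ_p/p ≤ 0.05, i.e. p ≥ σ_p/0.05.
p_min = 1.2/0.05 = 24 mas = 0.024 arcsec.
d_max = 1/p_min = 1/0.024 = 41.667 pc.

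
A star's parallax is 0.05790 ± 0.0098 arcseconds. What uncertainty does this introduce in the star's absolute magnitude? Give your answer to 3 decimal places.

σ_M = 0.368 mag

M = m − 5 log₁₀ d + 5 = m + 5 log₁₀ p + 5, so ∂M/∂p = 5/(p ln 10).
σ_M = (5/ln 10) · (σ_p/p) = 2.1715 × 0.0098/0.05790 = 2.1715 × 0.16926 = 0.36755.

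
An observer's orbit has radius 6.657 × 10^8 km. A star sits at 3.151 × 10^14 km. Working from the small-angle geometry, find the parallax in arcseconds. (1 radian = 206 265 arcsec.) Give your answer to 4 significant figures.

0.4358 arcsec

θ ≈ B/d = (6.657 × 10^8) / (3.151 × 10^14) = 2.1127 × 10^-6 rad.
In arcseconds: 2.1127 × 10^-6 × 206265 = 0.43578″.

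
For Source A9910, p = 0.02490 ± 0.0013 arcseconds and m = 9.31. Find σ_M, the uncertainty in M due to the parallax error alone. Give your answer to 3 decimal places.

M = m − 5 log₁₀ d + 5 = m + 5 log₁₀ p + 5, so ∂M/∂p = 5/(p ln 10).
σ_M = (5/ln 10) · (σ_p/p) = 2.1715 × 0.0013/0.02490 = 2.1715 × 0.052209 = 0.11337.

σ_M = 0.113 mag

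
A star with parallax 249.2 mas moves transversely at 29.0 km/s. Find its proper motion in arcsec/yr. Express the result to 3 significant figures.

d = 1/p = 1/0.2492″ = 4.0128 pc.
μ = v_t / (4.74 d) = 29.0 / (4.74 × 4.0128) = 29.0 / 19.021 = 1.5246 ″/yr.

1.52 arcsec/yr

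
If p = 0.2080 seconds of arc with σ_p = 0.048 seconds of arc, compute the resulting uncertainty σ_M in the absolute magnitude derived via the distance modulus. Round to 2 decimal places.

σ_M = 0.50 mag

M = m − 5 log₁₀ d + 5 = m + 5 log₁₀ p + 5, so ∂M/∂p = 5/(p ln 10).
σ_M = (5/ln 10) · (σ_p/p) = 2.1715 × 0.048/0.2080 = 2.1715 × 0.23077 = 0.50112.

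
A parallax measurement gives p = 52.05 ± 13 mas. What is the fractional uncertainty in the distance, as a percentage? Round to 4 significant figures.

24.98%

For d = 1/p, |σ_d/d| = |σ_p/p|.
σ_p/p = 13 / 52.05 = 0.24976 = 24.976%.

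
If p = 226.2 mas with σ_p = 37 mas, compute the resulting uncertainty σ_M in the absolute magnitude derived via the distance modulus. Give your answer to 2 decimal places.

σ_M = 0.36 mag

M = m − 5 log₁₀ d + 5 = m + 5 log₁₀ p + 5, so ∂M/∂p = 5/(p ln 10).
σ_M = (5/ln 10) · (σ_p/p) = 2.1715 × 37/226.2 = 2.1715 × 0.16357 = 0.35519.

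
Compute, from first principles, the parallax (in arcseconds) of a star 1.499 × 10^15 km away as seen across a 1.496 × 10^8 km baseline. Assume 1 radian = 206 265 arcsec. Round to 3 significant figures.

θ ≈ B/d = (1.496 × 10^8) / (1.499 × 10^15) = 9.9800 × 10^-8 rad.
In arcseconds: 9.9800 × 10^-8 × 206265 = 0.020585″.

0.0206 arcsec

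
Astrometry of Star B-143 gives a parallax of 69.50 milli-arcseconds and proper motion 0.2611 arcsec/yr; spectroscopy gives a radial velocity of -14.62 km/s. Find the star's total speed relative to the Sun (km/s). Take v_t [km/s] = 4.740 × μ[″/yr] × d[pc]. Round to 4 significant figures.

d = 1/p = 1/0.06950″ = 14.388 pc.
v_t = 4.740 μ d = 4.740 × 0.2611 × 14.388 = 17.807 km/s.
v = √(v_r² + v_t²) = √((-14.62)² + 17.807²) = √530.834 = 23.04 km/s.

23.04 km/s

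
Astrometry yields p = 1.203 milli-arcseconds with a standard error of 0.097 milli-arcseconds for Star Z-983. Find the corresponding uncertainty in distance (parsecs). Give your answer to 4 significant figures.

d = 1/p, so σ_d = σ_p / p².
σ_d = 0.0000970 / (0.001203)² = 0.0000970 / 0.0000014472 = 67.026 pc.

67.03 pc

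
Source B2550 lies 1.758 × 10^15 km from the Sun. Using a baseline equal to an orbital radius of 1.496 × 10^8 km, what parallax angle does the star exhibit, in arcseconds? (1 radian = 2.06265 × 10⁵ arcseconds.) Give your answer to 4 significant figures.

0.01755 arcsec

θ ≈ B/d = (1.496 × 10^8) / (1.758 × 10^15) = 8.5097 × 10^-8 rad.
In arcseconds: 8.5097 × 10^-8 × 206265 = 0.017553″.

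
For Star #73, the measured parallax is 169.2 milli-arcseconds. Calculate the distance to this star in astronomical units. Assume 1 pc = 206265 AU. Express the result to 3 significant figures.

p = 169.2 milli-arcseconds = 0.1692 arcsec.
d = 1/p = 1/0.1692 = 5.9102 pc.
In AU: 5.9102 × 206265 = 1.2191 × 10^6 AU.

1.22 × 10^6 AU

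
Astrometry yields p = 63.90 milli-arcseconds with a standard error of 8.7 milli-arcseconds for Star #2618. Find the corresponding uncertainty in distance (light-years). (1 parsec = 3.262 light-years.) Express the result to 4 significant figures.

d = 1/p, so σ_d = σ_p / p².
σ_d = 0.00870 / (0.06390)² = 0.00870 / 0.0040832 = 2.1307 pc = 2.1307 × 3.262 ly = 6.9503 ly.

6.950 ly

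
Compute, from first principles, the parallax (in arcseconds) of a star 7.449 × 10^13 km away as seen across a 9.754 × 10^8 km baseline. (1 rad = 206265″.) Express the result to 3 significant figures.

2.70 arcsec

θ ≈ B/d = (9.754 × 10^8) / (7.449 × 10^13) = 1.3094 × 10^-5 rad.
In arcseconds: 1.3094 × 10^-5 × 206265 = 2.7008″.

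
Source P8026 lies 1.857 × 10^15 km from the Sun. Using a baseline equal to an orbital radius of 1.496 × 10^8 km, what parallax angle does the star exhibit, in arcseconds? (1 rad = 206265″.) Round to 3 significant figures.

0.0166 arcsec

θ ≈ B/d = (1.496 × 10^8) / (1.857 × 10^15) = 8.0560 × 10^-8 rad.
In arcseconds: 8.0560 × 10^-8 × 206265 = 0.016617″.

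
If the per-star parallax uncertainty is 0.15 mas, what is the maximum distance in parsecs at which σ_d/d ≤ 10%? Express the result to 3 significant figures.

σ_d/d = σ_p/p, so the condition is σ_p/p ≤ 0.10, i.e. p ≥ σ_p/0.10.
p_min = 0.15/0.10 = 1.5 mas = 0.0015 arcsec.
d_max = 1/p_min = 1/0.0015 = 666.67 pc.

667 pc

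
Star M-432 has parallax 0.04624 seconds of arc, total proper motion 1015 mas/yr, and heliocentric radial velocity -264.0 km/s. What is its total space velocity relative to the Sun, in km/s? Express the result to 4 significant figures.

283.8 km/s

d = 1/p = 1/0.04624″ = 21.626 pc.
μ = 1015 mas/yr = 1.015 ″/yr.
v_t = 4.740 μ d = 4.740 × 1.015 × 21.626 = 104.04 km/s.
v = √(v_r² + v_t²) = √((-264.0)² + 104.04²) = √80520.3 = 283.76 km/s.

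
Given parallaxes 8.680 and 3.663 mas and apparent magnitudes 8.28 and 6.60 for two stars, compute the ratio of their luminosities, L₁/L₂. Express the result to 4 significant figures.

L₁/L₂ = 0.03790

d₁ = 1/p₁ = 1/0.008680″ = 115.21 pc; d₂ = 1/p₂ = 1/0.003663″ = 273 pc.
M₁ = m₁ − 5 log₁₀ d₁ + 5 = 8.28 − 10.3075 + 5 = 2.9725.
M₂ = 6.60 − 12.1808 + 5 = -0.5808.
L₁/L₂ = 10^(0.4(M₂ − M₁)) = 10^(0.4 × (-3.5533)) = 10^(-1.42132) = 0.037904.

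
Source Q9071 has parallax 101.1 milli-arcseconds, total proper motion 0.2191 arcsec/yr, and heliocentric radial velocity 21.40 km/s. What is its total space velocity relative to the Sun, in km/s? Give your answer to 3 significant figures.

23.7 km/s

d = 1/p = 1/0.1011″ = 9.8912 pc.
v_t = 4.740 μ d = 4.740 × 0.2191 × 9.8912 = 10.272 km/s.
v = √(v_r² + v_t²) = √(21.40² + 10.272²) = √563.474 = 23.738 km/s.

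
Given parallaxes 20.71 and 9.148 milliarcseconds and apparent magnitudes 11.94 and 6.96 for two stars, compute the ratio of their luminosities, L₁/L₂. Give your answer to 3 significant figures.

L₁/L₂ = 0.00199

d₁ = 1/p₁ = 1/0.02071″ = 48.286 pc; d₂ = 1/p₂ = 1/0.009148″ = 109.31 pc.
M₁ = m₁ − 5 log₁₀ d₁ + 5 = 11.94 − 8.4191 + 5 = 8.5209.
M₂ = 6.96 − 10.1933 + 5 = 1.7667.
L₁/L₂ = 10^(0.4(M₂ − M₁)) = 10^(0.4 × (-6.7542)) = 10^(-2.70168) = 0.0019876.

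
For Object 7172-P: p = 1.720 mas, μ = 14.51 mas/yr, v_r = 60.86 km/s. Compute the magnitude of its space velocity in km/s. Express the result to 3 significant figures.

72.8 km/s

d = 1/p = 1/0.001720″ = 581.4 pc.
μ = 14.51 mas/yr = 0.01451 ″/yr.
v_t = 4.740 μ d = 4.740 × 0.01451 × 581.4 = 39.987 km/s.
v = √(v_r² + v_t²) = √(60.86² + 39.987²) = √5302.9 = 72.821 km/s.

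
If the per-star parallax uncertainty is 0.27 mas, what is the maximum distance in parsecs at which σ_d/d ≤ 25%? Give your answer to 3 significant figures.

926 pc

σ_d/d = σ_p/p, so the condition is σ_p/p ≤ 0.25, i.e. p ≥ σ_p/0.25.
p_min = 0.27/0.25 = 1.08 mas = 0.00108 arcsec.
d_max = 1/p_min = 1/0.00108 = 925.93 pc.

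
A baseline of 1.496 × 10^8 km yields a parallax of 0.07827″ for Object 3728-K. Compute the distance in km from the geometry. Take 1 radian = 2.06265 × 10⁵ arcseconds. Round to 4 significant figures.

3.942 × 10^14 km

θ = 0.07827″ = 0.07827/206265 = 3.7946 × 10^-7 rad.
d = B/θ = (1.496 × 10^8) / (3.7946 × 10^-7) = 3.9424 × 10^14 km.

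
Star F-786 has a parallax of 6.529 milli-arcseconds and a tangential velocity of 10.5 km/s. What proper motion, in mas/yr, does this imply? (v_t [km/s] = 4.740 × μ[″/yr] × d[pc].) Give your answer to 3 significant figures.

14.5 mas/yr

d = 1/p = 1/0.006529″ = 153.16 pc.
μ = v_t / (4.74 d) = 10.5 / (4.74 × 153.16) = 10.5 / 725.98 = 0.014463 ″/yr = 14.463 mas/yr.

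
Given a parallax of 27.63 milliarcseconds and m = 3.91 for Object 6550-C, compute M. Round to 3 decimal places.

M = 1.117

d = 1/p = 1/0.02763″ = 36.193 pc.
m − M = 5 log₁₀(36.193) − 5 = 7.7931 − 5 = 2.7931.
M = m − (m − M) = 3.91 − 2.7931 = 1.117.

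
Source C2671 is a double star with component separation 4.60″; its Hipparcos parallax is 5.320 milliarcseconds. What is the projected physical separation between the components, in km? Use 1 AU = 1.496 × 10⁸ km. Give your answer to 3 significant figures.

d = 1/p = 1/0.005320″ = 187.97 pc.
At distance d (pc), an angle of θ arcsec spans θ·d AU: s = 4.60 × 187.97 = 864.66 AU.
= 864.66 × 1.496 × 10⁸ km = 1.2935 × 10^11 km.

1.29 × 10^11 km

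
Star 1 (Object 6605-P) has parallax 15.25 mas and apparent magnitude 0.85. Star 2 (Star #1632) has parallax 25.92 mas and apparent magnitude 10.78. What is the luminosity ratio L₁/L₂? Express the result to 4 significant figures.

d₁ = 1/p₁ = 1/0.01525″ = 65.574 pc; d₂ = 1/p₂ = 1/0.02592″ = 38.58 pc.
M₁ = m₁ − 5 log₁₀ d₁ + 5 = 0.85 − 9.0837 + 5 = -3.2337.
M₂ = 10.78 − 7.9318 + 5 = 7.8482.
L₁/L₂ = 10^(0.4(M₂ − M₁)) = 10^(0.4 × 11.0819) = 10^4.43276 = 27087.

L₁/L₂ = 27090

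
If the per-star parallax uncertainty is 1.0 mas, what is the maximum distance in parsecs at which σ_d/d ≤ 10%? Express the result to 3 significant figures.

100 pc

σ_d/d = σ_p/p, so the condition is σ_p/p ≤ 0.10, i.e. p ≥ σ_p/0.10.
p_min = 1.0/0.10 = 10 mas = 0.01 arcsec.
d_max = 1/p_min = 1/0.01 = 100 pc.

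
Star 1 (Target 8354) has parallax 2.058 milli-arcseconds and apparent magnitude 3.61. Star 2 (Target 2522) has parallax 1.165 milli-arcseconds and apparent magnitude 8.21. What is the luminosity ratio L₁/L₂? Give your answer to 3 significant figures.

d₁ = 1/p₁ = 1/0.002058″ = 485.91 pc; d₂ = 1/p₂ = 1/0.001165″ = 858.37 pc.
M₁ = m₁ − 5 log₁₀ d₁ + 5 = 3.61 − 13.4328 + 5 = -4.8228.
M₂ = 8.21 − 14.6684 + 5 = -1.4584.
L₁/L₂ = 10^(0.4(M₂ − M₁)) = 10^(0.4 × 3.3644) = 10^1.34576 = 22.17.

L₁/L₂ = 22.2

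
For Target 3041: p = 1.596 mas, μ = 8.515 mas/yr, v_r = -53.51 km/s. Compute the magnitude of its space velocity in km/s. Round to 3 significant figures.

59.2 km/s

d = 1/p = 1/0.001596″ = 626.57 pc.
μ = 8.515 mas/yr = 0.008515 ″/yr.
v_t = 4.740 μ d = 4.740 × 0.008515 × 626.57 = 25.289 km/s.
v = √(v_r² + v_t²) = √((-53.51)² + 25.289²) = √3502.85 = 59.185 km/s.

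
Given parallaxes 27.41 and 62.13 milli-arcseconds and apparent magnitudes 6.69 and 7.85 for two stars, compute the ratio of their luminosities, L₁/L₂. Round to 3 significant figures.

L₁/L₂ = 15.0

d₁ = 1/p₁ = 1/0.02741″ = 36.483 pc; d₂ = 1/p₂ = 1/0.06213″ = 16.095 pc.
M₁ = m₁ − 5 log₁₀ d₁ + 5 = 6.69 − 7.8105 + 5 = 3.8795.
M₂ = 7.85 − 6.0335 + 5 = 6.8165.
L₁/L₂ = 10^(0.4(M₂ − M₁)) = 10^(0.4 × 2.9370) = 10^1.17480 = 14.955.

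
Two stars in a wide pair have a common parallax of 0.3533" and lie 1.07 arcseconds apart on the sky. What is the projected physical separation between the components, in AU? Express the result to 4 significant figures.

d = 1/p = 1/0.3533″ = 2.8305 pc.
At distance d (pc), an angle of θ arcsec spans θ·d AU: s = 1.07 × 2.8305 = 3.0286 AU.

3.029 AU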